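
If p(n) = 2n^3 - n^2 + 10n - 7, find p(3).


Using direct substitution:
  2 * (3)^3 = 54
  -1 * (3)^2 = -9
  10 * (3)^1 = 30
  constant: -7
Sum = 54 - 9 + 30 - 7 = 68


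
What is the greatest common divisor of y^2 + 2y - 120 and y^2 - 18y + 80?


Factor each:
  y^2 + 2y - 120 = (y - 10)(y + 12)
  y^2 - 18y + 80 = (y - 10)(y - 8)
Common monic factor: y - 10


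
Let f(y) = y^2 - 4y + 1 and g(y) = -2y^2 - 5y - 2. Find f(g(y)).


Substitute g(y) into f:
f(g(y)) = 1*(-2y^2 - 5y - 2)^2 + (-4)*(-2y^2 - 5y - 2) + 1
(-2y^2 - 5y - 2)^2 = 4y^4 + 20y^3 + 33y^2 + 20y + 4
Expand and combine: 4y^4 + 20y^3 + 41y^2 + 40y + 13


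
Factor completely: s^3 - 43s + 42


Try integer roots (divisors of 42). s=-7: p(-7)=0.
Divide out (s + 7): quotient is s^2 - 7s + 6.
Factor the quadratic: (s - 6)(s - 1)
Result: (s + 7)(s - 6)(s - 1)


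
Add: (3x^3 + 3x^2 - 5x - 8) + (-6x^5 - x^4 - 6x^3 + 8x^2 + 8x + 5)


Align terms by degree and add:
  3x^3 + 3x^2 - 5x - 8
  -6x^5 - x^4 - 6x^3 + 8x^2 + 8x + 5
= -6x^5 - x^4 - 3x^3 + 11x^2 + 3x - 3


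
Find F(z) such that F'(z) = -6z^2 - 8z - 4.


Reverse power rule on each term:
  ∫ -6z^2 dz = -2z^3
  ∫ -8z dz = -4z^2
  ∫ -4 dz = -4z
F(z) = -2z^3 - 4z^2 - 4z + C


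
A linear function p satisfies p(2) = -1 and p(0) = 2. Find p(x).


p(x) = mx + b. Using p(2)=-1, p(0)=2:
m = (-1 - 2)/(2) = -3/2 = -3/2
b = -1 - m*(2) = -1 + 3 = 2
p(x) = -(3/2)x + 2


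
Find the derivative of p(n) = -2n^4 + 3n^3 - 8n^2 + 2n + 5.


Apply the power rule term by term:
  d/dn(-2n^4) = -8n^3
  d/dn(3n^3) = 9n^2
  d/dn(-8n^2) = -16n
  d/dn(2n) = 2
  d/dn(5) = 0
p'(n) = -8n^3 + 9n^2 - 16n + 2


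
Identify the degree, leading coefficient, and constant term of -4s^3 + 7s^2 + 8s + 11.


Highest power of s is 3, with coefficient -4. Constant term is 11.
Degree = 3, leading coefficient = -4, constant term = 11


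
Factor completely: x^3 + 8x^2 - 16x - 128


Try integer roots (divisors of -128). x=4: p(4)=0.
Divide out (x - 4): quotient is x^2 + 12x + 32.
Factor the quadratic: (x + 8)(x + 4)
Result: (x - 4)(x + 8)(x + 4)


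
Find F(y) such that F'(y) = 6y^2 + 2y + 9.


Reverse power rule on each term:
  ∫ 6y^2 dy = 2y^3
  ∫ 2y dy = y^2
  ∫ 9 dy = 9y
F(y) = 2y^3 + y^2 + 9y + C


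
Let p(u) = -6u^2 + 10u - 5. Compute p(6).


Using direct substitution:
  -6 * (6)^2 = -216
  10 * (6)^1 = 60
  constant: -5
Sum = -216 + 60 - 5 = -161


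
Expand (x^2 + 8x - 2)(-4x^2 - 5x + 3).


Distribute each term of the first polynomial:
  (x^2)(-4x^2 - 5x + 3) = -4x^4 - 5x^3 + 3x^2
  (8x)(-4x^2 - 5x + 3) = -32x^3 - 40x^2 + 24x
  (-2)(-4x^2 - 5x + 3) = 8x^2 + 10x - 6
Sum: -4x^4 - 37x^3 - 29x^2 + 34x - 6


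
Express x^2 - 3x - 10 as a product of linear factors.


Roots satisfy r1 + r2 = -b/a = 3 and r1*r2 = c/a = -10.
So r1 = 5, r2 = -2.
x^2 - 3x - 10 = (x - r1)(x - r2) = (x - 5)(x + 2)


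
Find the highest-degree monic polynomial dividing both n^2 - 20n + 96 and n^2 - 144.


Factor each:
  n^2 - 20n + 96 = (n - 12)(n - 8)
  n^2 - 144 = (n - 12)(n + 12)
Common monic factor: n - 12


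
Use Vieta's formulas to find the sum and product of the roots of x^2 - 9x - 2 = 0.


For ax^2+bx+c=0: sum = -b/a, product = c/a.
a=1, b=-9, c=-2
Sum = -(-9)/1 = 9
Product = (-2)/1 = -2


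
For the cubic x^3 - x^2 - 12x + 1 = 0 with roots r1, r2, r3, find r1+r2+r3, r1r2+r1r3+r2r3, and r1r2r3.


Monic cubic x^3+bx^2+cx+d=0: sum=-b, pairwise sum=c, product=-d.
b=-1, c=-12, d=1
r1+r2+r3 = 1
r1r2+r1r3+r2r3 = -12
r1r2r3 = -1


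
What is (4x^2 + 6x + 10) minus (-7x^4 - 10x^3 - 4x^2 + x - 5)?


Distribute the minus sign:
  (4x^2 + 6x + 10)
- (-7x^4 - 10x^3 - 4x^2 + x - 5)
Negate second polynomial: 7x^4 + 10x^3 + 4x^2 - x + 5
Add: 7x^4 + 10x^3 + 8x^2 + 5x + 15


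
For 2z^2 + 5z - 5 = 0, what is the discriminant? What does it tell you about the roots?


D = b^2 - 4ac = (5)^2 - 4(2)(-5) = 25 + 40 = 65
Since D > 0: two distinct irrational roots


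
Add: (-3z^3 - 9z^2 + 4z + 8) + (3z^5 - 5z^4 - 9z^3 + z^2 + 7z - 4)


Align terms by degree and add:
  -3z^3 - 9z^2 + 4z + 8
+ 3z^5 - 5z^4 - 9z^3 + z^2 + 7z - 4
= 3z^5 - 5z^4 - 12z^3 - 8z^2 + 11z + 4


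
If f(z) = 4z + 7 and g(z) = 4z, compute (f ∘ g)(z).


Substitute g(z) into f:
f(g(z)) = 4*(4z) + 7
Expand and combine: 16z + 7


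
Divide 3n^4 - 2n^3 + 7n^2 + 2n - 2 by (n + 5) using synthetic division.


Synthetic division with c = -5. Coefficients: 3, -2, 7, 2, -2
Bring down 3.
  3 * -5 = -15; -15 - 2 = -17
  -17 * -5 = 85; 85 + 7 = 92
  92 * -5 = -460; -460 + 2 = -458
  -458 * -5 = 2290; 2290 - 2 = 2288
Quotient: 3n^3 - 17n^2 + 92n - 458, Remainder: 2288


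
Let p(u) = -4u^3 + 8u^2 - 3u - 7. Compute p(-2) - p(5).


p(-2) = 63
p(5) = -322
p(-2) - p(5) = 63 + 322 = 385


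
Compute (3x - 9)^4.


Expand (3x - 9)^4 by repeated multiplication:
  (3x - 9)^2 = 9x^2 - 54x + 81
  (3x - 9)^3 = 27x^3 - 243x^2 + 729x - 729
= 81x^4 - 972x^3 + 4374x^2 - 8748x + 6561


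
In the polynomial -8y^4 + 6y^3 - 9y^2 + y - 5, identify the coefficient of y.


Read off the coefficient of y: 1


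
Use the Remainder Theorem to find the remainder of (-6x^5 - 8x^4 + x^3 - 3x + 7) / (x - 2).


By the Remainder Theorem, the remainder equals p(2):
  -6*(2)^5 = -192
  -8*(2)^4 = -128
  1*(2)^3 = 8
  0*(2)^2 = 0
  -3*(2)^1 = -6
  constant: 7
Sum: -192 - 128 + 8 + 0 - 6 + 7 = -311


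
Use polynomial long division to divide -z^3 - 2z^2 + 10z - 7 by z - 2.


(-z^3 - 2z^2 + 10z - 7) / (z - 2)
Step 1: -z^2 * (z - 2) = -z^3 + 2z^2; subtract.
Step 2: -4z * (z - 2) = -4z^2 + 8z; subtract.
Step 3: 2 * (z - 2) = 2z - 4; subtract.
Quotient: -z^2 - 4z + 2, Remainder: -3


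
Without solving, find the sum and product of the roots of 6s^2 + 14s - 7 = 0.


For as^2+bs+c=0: sum = -b/a, product = c/a.
a=6, b=14, c=-7
Sum = -(14)/6 = -7/3
Product = (-7)/6 = -7/6


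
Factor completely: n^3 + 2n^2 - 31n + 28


Try integer roots (divisors of 28). n=-7: p(-7)=0.
Divide out (n + 7): quotient is n^2 - 5n + 4.
Factor the quadratic: (n - 1)(n - 4)
Result: (n + 7)(n - 1)(n - 4)


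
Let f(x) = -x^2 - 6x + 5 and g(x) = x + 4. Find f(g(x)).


Substitute g(x) into f:
f(g(x)) = -1*(x + 4)^2 + (-6)*(x + 4) + 5
(x + 4)^2 = x^2 + 8x + 16
Expand and combine: -x^2 - 14x - 35


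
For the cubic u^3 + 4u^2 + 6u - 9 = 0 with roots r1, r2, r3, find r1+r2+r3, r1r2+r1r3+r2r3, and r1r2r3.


Monic cubic u^3+bu^2+cu+d=0: sum=-b, pairwise sum=c, product=-d.
b=4, c=6, d=-9
r1+r2+r3 = -4
r1r2+r1r3+r2r3 = 6
r1r2r3 = 9


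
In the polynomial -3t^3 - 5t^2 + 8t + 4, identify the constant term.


Read off the constant term: 4


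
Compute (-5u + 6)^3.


Expand (-5u + 6)^3 by repeated multiplication:
  (-5u + 6)^2 = 25u^2 - 60u + 36
= -125u^3 + 450u^2 - 540u + 216


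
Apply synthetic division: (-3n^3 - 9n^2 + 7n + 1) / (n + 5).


Synthetic division with c = -5. Coefficients: -3, -9, 7, 1
Bring down -3.
  -3 * -5 = 15; 15 - 9 = 6
  6 * -5 = -30; -30 + 7 = -23
  -23 * -5 = 115; 115 + 1 = 116
Quotient: -3n^2 + 6n - 23, Remainder: 116


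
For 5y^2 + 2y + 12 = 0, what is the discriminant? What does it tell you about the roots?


D = b^2 - 4ac = (2)^2 - 4(5)(12) = 4 - 240 = -236
Since D < 0: two complex conjugate roots (no real roots)


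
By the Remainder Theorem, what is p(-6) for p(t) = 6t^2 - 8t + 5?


By the Remainder Theorem, the remainder equals p(-6):
  6*(-6)^2 = 216
  -8*(-6)^1 = 48
  constant: 5
Sum: 216 + 48 + 5 = 269


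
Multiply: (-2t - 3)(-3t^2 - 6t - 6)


Distribute each term of the first polynomial:
  (-2t)(-3t^2 - 6t - 6) = 6t^3 + 12t^2 + 12t
  (-3)(-3t^2 - 6t - 6) = 9t^2 + 18t + 18
Sum: 6t^3 + 21t^2 + 30t + 18


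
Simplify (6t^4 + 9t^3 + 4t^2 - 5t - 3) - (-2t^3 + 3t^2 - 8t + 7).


Distribute the minus sign:
  (6t^4 + 9t^3 + 4t^2 - 5t - 3)
- (-2t^3 + 3t^2 - 8t + 7)
Negate second polynomial: 2t^3 - 3t^2 + 8t - 7
Add: 6t^4 + 11t^3 + t^2 + 3t - 10


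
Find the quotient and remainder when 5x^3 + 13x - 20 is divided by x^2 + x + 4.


(5x^3 + 13x - 20) / (x^2 + x + 4)
Step 1: 5x * (x^2 + x + 4) = 5x^3 + 5x^2 + 20x; subtract.
Step 2: -5 * (x^2 + x + 4) = -5x^2 - 5x - 20; subtract.
Quotient: 5x - 5, Remainder: -2x


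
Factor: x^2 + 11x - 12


Roots satisfy r1 + r2 = -b/a = -11 and r1*r2 = c/a = -12.
So r1 = 1, r2 = -12.
x^2 + 11x - 12 = (x - r1)(x - r2) = (x - 1)(x + 12)


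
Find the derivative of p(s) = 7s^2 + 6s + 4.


Apply the power rule term by term:
  d/ds(7s^2) = 14s
  d/ds(6s) = 6
  d/ds(4) = 0
p'(s) = 14s + 6


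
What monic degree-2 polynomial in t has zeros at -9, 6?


p(t) = (t + 9)(t - 6)
Expand: t^2 + 3t - 54


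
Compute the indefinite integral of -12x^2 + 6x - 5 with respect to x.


Reverse power rule on each term:
  ∫ -12x^2 dx = -4x^3
  ∫ 6x dx = 3x^2
  ∫ -5 dx = -5x
F(x) = -4x^3 + 3x^2 - 5x + C


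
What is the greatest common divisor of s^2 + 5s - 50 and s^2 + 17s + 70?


Factor each:
  s^2 + 5s - 50 = (s + 10)(s - 5)
  s^2 + 17s + 70 = (s + 10)(s + 7)
Common monic factor: s + 10


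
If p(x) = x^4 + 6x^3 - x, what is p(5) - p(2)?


p(5) = 1370
p(2) = 62
p(5) - p(2) = 1370 - 62 = 1308


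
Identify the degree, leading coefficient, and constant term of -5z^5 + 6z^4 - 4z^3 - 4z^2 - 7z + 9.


Highest power of z is 5, with coefficient -5. Constant term is 9.
Degree = 5, leading coefficient = -5, constant term = 9


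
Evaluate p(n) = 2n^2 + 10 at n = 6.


Using direct substitution:
  2 * (6)^2 = 72
  0 * (6)^1 = 0
  constant: 10
Sum = 72 + 0 + 10 = 82


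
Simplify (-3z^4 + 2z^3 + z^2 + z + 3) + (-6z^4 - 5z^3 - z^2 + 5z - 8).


Align terms by degree and add:
  -3z^4 + 2z^3 + z^2 + z + 3
  -6z^4 - 5z^3 - z^2 + 5z - 8
= -9z^4 - 3z^3 + 6z - 5


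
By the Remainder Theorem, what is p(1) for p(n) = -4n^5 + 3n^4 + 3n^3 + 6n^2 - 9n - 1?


By the Remainder Theorem, the remainder equals p(1):
  -4*(1)^5 = -4
  3*(1)^4 = 3
  3*(1)^3 = 3
  6*(1)^2 = 6
  -9*(1)^1 = -9
  constant: -1
Sum: -4 + 3 + 3 + 6 - 9 - 1 = -2


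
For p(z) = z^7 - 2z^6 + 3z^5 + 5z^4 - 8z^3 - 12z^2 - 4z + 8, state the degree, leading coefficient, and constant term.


Highest power of z is 7, with coefficient 1. Constant term is 8.
Degree = 7, leading coefficient = 1, constant term = 8


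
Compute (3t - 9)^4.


Expand (3t - 9)^4 by repeated multiplication:
  (3t - 9)^2 = 9t^2 - 54t + 81
  (3t - 9)^3 = 27t^3 - 243t^2 + 729t - 729
= 81t^4 - 972t^3 + 4374t^2 - 8748t + 6561


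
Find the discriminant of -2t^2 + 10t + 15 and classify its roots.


D = b^2 - 4ac = (10)^2 - 4(-2)(15) = 100 + 120 = 220
Since D > 0: two distinct irrational roots


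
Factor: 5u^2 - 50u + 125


Roots satisfy r1 + r2 = -b/a = 10 and r1*r2 = c/a = 25.
So r1 = 5, r2 = 5.
5u^2 - 50u + 125 = 5(u - r1)(u - r2) = 5(u - 5)(u - 5)


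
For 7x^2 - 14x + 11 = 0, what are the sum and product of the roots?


For ax^2+bx+c=0: sum = -b/a, product = c/a.
a=7, b=-14, c=11
Sum = -(-14)/7 = 2
Product = (11)/7 = 11/7


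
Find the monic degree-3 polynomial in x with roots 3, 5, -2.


p(x) = (x - 3)(x - 5)(x + 2)
Expand: x^3 - 6x^2 - x + 30


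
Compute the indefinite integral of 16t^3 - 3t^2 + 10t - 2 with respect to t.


Reverse power rule on each term:
  ∫ 16t^3 dt = 4t^4
  ∫ -3t^2 dt = -t^3
  ∫ 10t dt = 5t^2
  ∫ -2 dt = -2t
F(t) = 4t^4 - t^3 + 5t^2 - 2t + C


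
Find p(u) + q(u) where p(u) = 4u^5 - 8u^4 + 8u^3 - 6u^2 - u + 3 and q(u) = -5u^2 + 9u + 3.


Align terms by degree and add:
  4u^5 - 8u^4 + 8u^3 - 6u^2 - u + 3
  -5u^2 + 9u + 3
= 4u^5 - 8u^4 + 8u^3 - 11u^2 + 8u + 6


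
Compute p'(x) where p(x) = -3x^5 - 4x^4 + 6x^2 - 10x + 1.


Apply the power rule term by term:
  d/dx(-3x^5) = -15x^4
  d/dx(-4x^4) = -16x^3
  d/dx(6x^2) = 12x
  d/dx(-10x) = -10
  d/dx(1) = 0
p'(x) = -15x^4 - 16x^3 + 12x - 10


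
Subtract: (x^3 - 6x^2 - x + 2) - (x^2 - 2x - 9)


Distribute the minus sign:
  (x^3 - 6x^2 - x + 2)
- (x^2 - 2x - 9)
Negate second polynomial: -x^2 + 2x + 9
Add: x^3 - 7x^2 + x + 11


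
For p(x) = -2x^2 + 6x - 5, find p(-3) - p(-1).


p(-3) = -41
p(-1) = -13
p(-3) - p(-1) = -41 + 13 = -28


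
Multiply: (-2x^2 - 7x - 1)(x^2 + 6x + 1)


Distribute each term of the first polynomial:
  (-2x^2)(x^2 + 6x + 1) = -2x^4 - 12x^3 - 2x^2
  (-7x)(x^2 + 6x + 1) = -7x^3 - 42x^2 - 7x
  (-1)(x^2 + 6x + 1) = -x^2 - 6x - 1
Sum: -2x^4 - 19x^3 - 45x^2 - 13x - 1


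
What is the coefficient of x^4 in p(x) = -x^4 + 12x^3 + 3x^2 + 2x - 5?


Read off the coefficient of x^4: -1


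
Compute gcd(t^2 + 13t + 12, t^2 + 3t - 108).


Factor each:
  t^2 + 13t + 12 = (t + 12)(t + 1)
  t^2 + 3t - 108 = (t + 12)(t - 9)
Common monic factor: t + 12


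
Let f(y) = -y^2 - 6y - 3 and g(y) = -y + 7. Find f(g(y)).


Substitute g(y) into f:
f(g(y)) = -1*(-y + 7)^2 + (-6)*(-y + 7) + (-3)
(-y + 7)^2 = y^2 - 14y + 49
Expand and combine: -y^2 + 20y - 94


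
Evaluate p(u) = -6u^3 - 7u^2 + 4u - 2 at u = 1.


Using direct substitution:
  -6 * (1)^3 = -6
  -7 * (1)^2 = -7
  4 * (1)^1 = 4
  constant: -2
Sum = -6 - 7 + 4 - 2 = -11


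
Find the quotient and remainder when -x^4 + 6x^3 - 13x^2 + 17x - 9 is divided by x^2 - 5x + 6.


(-x^4 + 6x^3 - 13x^2 + 17x - 9) / (x^2 - 5x + 6)
Step 1: -x^2 * (x^2 - 5x + 6) = -x^4 + 5x^3 - 6x^2; subtract.
Step 2: x * (x^2 - 5x + 6) = x^3 - 5x^2 + 6x; subtract.
Step 3: -2 * (x^2 - 5x + 6) = -2x^2 + 10x - 12; subtract.
Quotient: -x^2 + x - 2, Remainder: x + 3


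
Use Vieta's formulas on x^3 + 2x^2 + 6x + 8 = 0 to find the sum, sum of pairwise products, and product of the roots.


Monic cubic x^3+bx^2+cx+d=0: sum=-b, pairwise sum=c, product=-d.
b=2, c=6, d=8
r1+r2+r3 = -2
r1r2+r1r3+r2r3 = 6
r1r2r3 = -8


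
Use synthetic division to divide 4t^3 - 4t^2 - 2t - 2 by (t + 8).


Synthetic division with c = -8. Coefficients: 4, -4, -2, -2
Bring down 4.
  4 * -8 = -32; -32 - 4 = -36
  -36 * -8 = 288; 288 - 2 = 286
  286 * -8 = -2288; -2288 - 2 = -2290
Quotient: 4t^2 - 36t + 286, Remainder: -2290


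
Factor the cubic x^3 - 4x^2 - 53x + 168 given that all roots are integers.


Try integer roots (divisors of 168). x=3: p(3)=0.
Divide out (x - 3): quotient is x^2 - x - 56.
Factor the quadratic: (x + 7)(x - 8)
Result: (x - 3)(x + 7)(x - 8)


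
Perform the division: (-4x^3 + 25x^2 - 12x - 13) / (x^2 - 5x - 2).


(-4x^3 + 25x^2 - 12x - 13) / (x^2 - 5x - 2)
Step 1: -4x * (x^2 - 5x - 2) = -4x^3 + 20x^2 + 8x; subtract.
Step 2: 5 * (x^2 - 5x - 2) = 5x^2 - 25x - 10; subtract.
Quotient: -4x + 5, Remainder: 5x - 3


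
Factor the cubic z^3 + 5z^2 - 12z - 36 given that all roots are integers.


Try integer roots (divisors of -36). z=3: p(3)=0.
Divide out (z - 3): quotient is z^2 + 8z + 12.
Factor the quadratic: (z + 6)(z + 2)
Result: (z - 3)(z + 6)(z + 2)


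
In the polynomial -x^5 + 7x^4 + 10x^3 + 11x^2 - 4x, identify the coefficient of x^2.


Read off the coefficient of x^2: 11


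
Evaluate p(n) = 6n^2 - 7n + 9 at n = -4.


Using direct substitution:
  6 * (-4)^2 = 96
  -7 * (-4)^1 = 28
  constant: 9
Sum = 96 + 28 + 9 = 133


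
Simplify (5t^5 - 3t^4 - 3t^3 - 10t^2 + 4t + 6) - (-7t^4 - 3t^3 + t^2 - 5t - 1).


Distribute the minus sign:
  (5t^5 - 3t^4 - 3t^3 - 10t^2 + 4t + 6)
- (-7t^4 - 3t^3 + t^2 - 5t - 1)
Negate second polynomial: 7t^4 + 3t^3 - t^2 + 5t + 1
Add: 5t^5 + 4t^4 - 11t^2 + 9t + 7


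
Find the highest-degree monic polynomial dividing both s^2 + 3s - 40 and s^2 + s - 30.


Factor each:
  s^2 + 3s - 40 = (s - 5)(s + 8)
  s^2 + s - 30 = (s - 5)(s + 6)
Common monic factor: s - 5


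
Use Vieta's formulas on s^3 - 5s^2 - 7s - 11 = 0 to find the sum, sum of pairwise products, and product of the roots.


Monic cubic s^3+bs^2+cs+d=0: sum=-b, pairwise sum=c, product=-d.
b=-5, c=-7, d=-11
r1+r2+r3 = 5
r1r2+r1r3+r2r3 = -7
r1r2r3 = 11


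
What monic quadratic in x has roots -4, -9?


p(x) = (x + 4)(x + 9)
Expand: x^2 + 13x + 36


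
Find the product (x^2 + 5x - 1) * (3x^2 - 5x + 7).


Distribute each term of the first polynomial:
  (x^2)(3x^2 - 5x + 7) = 3x^4 - 5x^3 + 7x^2
  (5x)(3x^2 - 5x + 7) = 15x^3 - 25x^2 + 35x
  (-1)(3x^2 - 5x + 7) = -3x^2 + 5x - 7
Sum: 3x^4 + 10x^3 - 21x^2 + 40x - 7


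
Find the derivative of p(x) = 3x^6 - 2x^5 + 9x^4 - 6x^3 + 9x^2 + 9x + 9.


Apply the power rule term by term:
  d/dx(3x^6) = 18x^5
  d/dx(-2x^5) = -10x^4
  d/dx(9x^4) = 36x^3
  d/dx(-6x^3) = -18x^2
  d/dx(9x^2) = 18x
  d/dx(9x) = 9
  d/dx(9) = 0
p'(x) = 18x^5 - 10x^4 + 36x^3 - 18x^2 + 18x + 9


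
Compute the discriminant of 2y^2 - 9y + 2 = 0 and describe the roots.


D = b^2 - 4ac = (-9)^2 - 4(2)(2) = 81 - 16 = 65
Since D > 0: two distinct irrational roots


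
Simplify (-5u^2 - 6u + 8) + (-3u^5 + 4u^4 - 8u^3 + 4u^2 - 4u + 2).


Align terms by degree and add:
  -5u^2 - 6u + 8
  -3u^5 + 4u^4 - 8u^3 + 4u^2 - 4u + 2
= -3u^5 + 4u^4 - 8u^3 - u^2 - 10u + 10


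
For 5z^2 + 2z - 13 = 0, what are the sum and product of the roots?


For az^2+bz+c=0: sum = -b/a, product = c/a.
a=5, b=2, c=-13
Sum = -(2)/5 = -2/5
Product = (-13)/5 = -13/5


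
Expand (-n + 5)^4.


Expand (-n + 5)^4 by repeated multiplication:
  (-n + 5)^2 = n^2 - 10n + 25
  (-n + 5)^3 = -n^3 + 15n^2 - 75n + 125
= n^4 - 20n^3 + 150n^2 - 500n + 625


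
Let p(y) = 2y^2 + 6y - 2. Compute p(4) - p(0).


p(4) = 54
p(0) = -2
p(4) - p(0) = 54 + 2 = 56


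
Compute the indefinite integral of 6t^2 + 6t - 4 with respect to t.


Reverse power rule on each term:
  ∫ 6t^2 dt = 2t^3
  ∫ 6t dt = 3t^2
  ∫ -4 dt = -4t
F(t) = 2t^3 + 3t^2 - 4t + C


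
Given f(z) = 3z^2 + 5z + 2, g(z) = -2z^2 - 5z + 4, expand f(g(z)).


Substitute g(z) into f:
f(g(z)) = 3*(-2z^2 - 5z + 4)^2 + 5*(-2z^2 - 5z + 4) + 2
(-2z^2 - 5z + 4)^2 = 4z^4 + 20z^3 + 9z^2 - 40z + 16
Expand and combine: 12z^4 + 60z^3 + 17z^2 - 145z + 70


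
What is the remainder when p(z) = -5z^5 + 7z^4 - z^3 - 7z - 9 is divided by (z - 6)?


By the Remainder Theorem, the remainder equals p(6):
  -5*(6)^5 = -38880
  7*(6)^4 = 9072
  -1*(6)^3 = -216
  0*(6)^2 = 0
  -7*(6)^1 = -42
  constant: -9
Sum: -38880 + 9072 - 216 + 0 - 42 - 9 = -30075


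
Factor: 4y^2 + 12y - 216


Roots satisfy r1 + r2 = -b/a = -3 and r1*r2 = c/a = -54.
So r1 = 6, r2 = -9.
4y^2 + 12y - 216 = 4(y - r1)(y - r2) = 4(y - 6)(y + 9)


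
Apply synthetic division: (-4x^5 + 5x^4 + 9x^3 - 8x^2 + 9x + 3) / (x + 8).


Synthetic division with c = -8. Coefficients: -4, 5, 9, -8, 9, 3
Bring down -4.
  -4 * -8 = 32; 32 + 5 = 37
  37 * -8 = -296; -296 + 9 = -287
  -287 * -8 = 2296; 2296 - 8 = 2288
  2288 * -8 = -18304; -18304 + 9 = -18295
  -18295 * -8 = 146360; 146360 + 3 = 146363
Quotient: -4x^4 + 37x^3 - 287x^2 + 2288x - 18295, Remainder: 146363


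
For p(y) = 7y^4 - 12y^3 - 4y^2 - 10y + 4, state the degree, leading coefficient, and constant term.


Highest power of y is 4, with coefficient 7. Constant term is 4.
Degree = 4, leading coefficient = 7, constant term = 4


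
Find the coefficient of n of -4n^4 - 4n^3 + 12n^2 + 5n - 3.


Read off the coefficient of n: 5


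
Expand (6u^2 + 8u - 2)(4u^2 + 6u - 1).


Distribute each term of the first polynomial:
  (6u^2)(4u^2 + 6u - 1) = 24u^4 + 36u^3 - 6u^2
  (8u)(4u^2 + 6u - 1) = 32u^3 + 48u^2 - 8u
  (-2)(4u^2 + 6u - 1) = -8u^2 - 12u + 2
Sum: 24u^4 + 68u^3 + 34u^2 - 20u + 2


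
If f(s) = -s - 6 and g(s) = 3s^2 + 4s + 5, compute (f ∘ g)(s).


Substitute g(s) into f:
f(g(s)) = -1*(3s^2 + 4s + 5) + (-6)
Expand and combine: -3s^2 - 4s - 11


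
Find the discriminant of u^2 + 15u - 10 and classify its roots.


D = b^2 - 4ac = (15)^2 - 4(1)(-10) = 225 + 40 = 265
Since D > 0: two distinct irrational roots


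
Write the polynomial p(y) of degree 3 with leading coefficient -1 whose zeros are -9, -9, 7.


p(y) = -(y + 9)(y + 9)(y - 7)
Expand: -y^3 - 11y^2 + 45y + 567


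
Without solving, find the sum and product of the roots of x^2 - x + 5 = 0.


For ax^2+bx+c=0: sum = -b/a, product = c/a.
a=1, b=-1, c=5
Sum = -(-1)/1 = 1
Product = (5)/1 = 5


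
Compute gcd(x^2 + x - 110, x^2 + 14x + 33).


Factor each:
  x^2 + x - 110 = (x + 11)(x - 10)
  x^2 + 14x + 33 = (x + 11)(x + 3)
Common monic factor: x + 11


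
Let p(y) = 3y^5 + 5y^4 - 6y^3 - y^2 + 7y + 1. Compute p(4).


Using direct substitution:
  3 * (4)^5 = 3072
  5 * (4)^4 = 1280
  -6 * (4)^3 = -384
  -1 * (4)^2 = -16
  7 * (4)^1 = 28
  constant: 1
Sum = 3072 + 1280 - 384 - 16 + 28 + 1 = 3981


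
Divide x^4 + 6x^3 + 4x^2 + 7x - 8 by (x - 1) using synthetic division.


Synthetic division with c = 1. Coefficients: 1, 6, 4, 7, -8
Bring down 1.
  1 * 1 = 1; 1 + 6 = 7
  7 * 1 = 7; 7 + 4 = 11
  11 * 1 = 11; 11 + 7 = 18
  18 * 1 = 18; 18 - 8 = 10
Quotient: x^3 + 7x^2 + 11x + 18, Remainder: 10


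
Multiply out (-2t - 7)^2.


Expand (-2t - 7)^2 by repeated multiplication:
= 4t^2 + 28t + 49


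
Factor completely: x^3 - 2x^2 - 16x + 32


Try integer roots (divisors of 32). x=2: p(2)=0.
Divide out (x - 2): quotient is x^2 - 16.
Factor the quadratic: (x - 4)(x + 4)
Result: (x - 2)(x - 4)(x + 4)


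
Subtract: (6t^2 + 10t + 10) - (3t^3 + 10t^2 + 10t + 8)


Distribute the minus sign:
  (6t^2 + 10t + 10)
- (3t^3 + 10t^2 + 10t + 8)
Negate second polynomial: -3t^3 - 10t^2 - 10t - 8
Add: -3t^3 - 4t^2 + 2


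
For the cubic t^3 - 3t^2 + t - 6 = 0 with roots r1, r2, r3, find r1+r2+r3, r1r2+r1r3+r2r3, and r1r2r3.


Monic cubic t^3+bt^2+ct+d=0: sum=-b, pairwise sum=c, product=-d.
b=-3, c=1, d=-6
r1+r2+r3 = 3
r1r2+r1r3+r2r3 = 1
r1r2r3 = 6


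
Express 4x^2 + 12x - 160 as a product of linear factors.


Roots satisfy r1 + r2 = -b/a = -3 and r1*r2 = c/a = -40.
So r1 = -8, r2 = 5.
4x^2 + 12x - 160 = 4(x - r1)(x - r2) = 4(x + 8)(x - 5)


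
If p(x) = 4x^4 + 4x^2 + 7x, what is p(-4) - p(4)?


p(-4) = 1060
p(4) = 1116
p(-4) - p(4) = 1060 - 1116 = -56


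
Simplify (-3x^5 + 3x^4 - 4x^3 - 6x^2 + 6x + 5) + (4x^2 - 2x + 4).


Align terms by degree and add:
  -3x^5 + 3x^4 - 4x^3 - 6x^2 + 6x + 5
+ 4x^2 - 2x + 4
= -3x^5 + 3x^4 - 4x^3 - 2x^2 + 4x + 9


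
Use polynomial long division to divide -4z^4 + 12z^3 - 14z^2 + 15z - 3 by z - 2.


(-4z^4 + 12z^3 - 14z^2 + 15z - 3) / (z - 2)
Step 1: -4z^3 * (z - 2) = -4z^4 + 8z^3; subtract.
Step 2: 4z^2 * (z - 2) = 4z^3 - 8z^2; subtract.
Step 3: -6z * (z - 2) = -6z^2 + 12z; subtract.
Step 4: 3 * (z - 2) = 3z - 6; subtract.
Quotient: -4z^3 + 4z^2 - 6z + 3, Remainder: 3


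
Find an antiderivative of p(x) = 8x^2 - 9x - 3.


Reverse power rule on each term:
  ∫ 8x^2 dx = (8/3)x^3
  ∫ -9x dx = -(9/2)x^2
  ∫ -3 dx = -3x
F(x) = (8/3)x^3 - (9/2)x^2 - 3x + C


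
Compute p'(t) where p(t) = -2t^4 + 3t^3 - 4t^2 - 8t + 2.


Apply the power rule term by term:
  d/dt(-2t^4) = -8t^3
  d/dt(3t^3) = 9t^2
  d/dt(-4t^2) = -8t
  d/dt(-8t) = -8
  d/dt(2) = 0
p'(t) = -8t^3 + 9t^2 - 8t - 8


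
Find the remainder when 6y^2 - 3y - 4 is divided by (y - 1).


By the Remainder Theorem, the remainder equals p(1):
  6*(1)^2 = 6
  -3*(1)^1 = -3
  constant: -4
Sum: 6 - 3 - 4 = -1


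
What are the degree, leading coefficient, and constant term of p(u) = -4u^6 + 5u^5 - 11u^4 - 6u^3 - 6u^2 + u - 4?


Highest power of u is 6, with coefficient -4. Constant term is -4.
Degree = 6, leading coefficient = -4, constant term = -4


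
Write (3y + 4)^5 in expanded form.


Expand (3y + 4)^5 by repeated multiplication:
  (3y + 4)^2 = 9y^2 + 24y + 16
  (3y + 4)^3 = 27y^3 + 108y^2 + 144y + 64
  (3y + 4)^4 = 81y^4 + 432y^3 + 864y^2 + 768y + 256
= 243y^5 + 1620y^4 + 4320y^3 + 5760y^2 + 3840y + 1024


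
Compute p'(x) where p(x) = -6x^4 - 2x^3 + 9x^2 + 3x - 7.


Apply the power rule term by term:
  d/dx(-6x^4) = -24x^3
  d/dx(-2x^3) = -6x^2
  d/dx(9x^2) = 18x
  d/dx(3x) = 3
  d/dx(-7) = 0
p'(x) = -24x^3 - 6x^2 + 18x + 3


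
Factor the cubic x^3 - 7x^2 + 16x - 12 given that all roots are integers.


Try integer roots (divisors of -12). x=2: p(2)=0.
Divide out (x - 2): quotient is x^2 - 5x + 6.
Factor the quadratic: (x - 3)(x - 2)
Result: (x - 2)(x - 3)(x - 2)


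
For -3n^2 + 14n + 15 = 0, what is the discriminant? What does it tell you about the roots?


D = b^2 - 4ac = (14)^2 - 4(-3)(15) = 196 + 180 = 376
Since D > 0: two distinct irrational roots


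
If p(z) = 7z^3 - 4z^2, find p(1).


Using direct substitution:
  7 * (1)^3 = 7
  -4 * (1)^2 = -4
  0 * (1)^1 = 0
  constant: 0
Sum = 7 - 4 + 0 + 0 = 3


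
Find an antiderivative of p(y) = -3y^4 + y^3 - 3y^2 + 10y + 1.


Reverse power rule on each term:
  ∫ -3y^4 dy = -(3/5)y^5
  ∫ y^3 dy = (1/4)y^4
  ∫ -3y^2 dy = -y^3
  ∫ 10y dy = 5y^2
  ∫ 1 dy = y
F(y) = -(3/5)y^5 + (1/4)y^4 - y^3 + 5y^2 + y + C


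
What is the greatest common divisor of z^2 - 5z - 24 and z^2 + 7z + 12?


Factor each:
  z^2 - 5z - 24 = (z + 3)(z - 8)
  z^2 + 7z + 12 = (z + 3)(z + 4)
Common monic factor: z + 3


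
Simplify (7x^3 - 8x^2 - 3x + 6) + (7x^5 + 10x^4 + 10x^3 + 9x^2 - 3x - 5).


Align terms by degree and add:
  7x^3 - 8x^2 - 3x + 6
+ 7x^5 + 10x^4 + 10x^3 + 9x^2 - 3x - 5
= 7x^5 + 10x^4 + 17x^3 + x^2 - 6x + 1


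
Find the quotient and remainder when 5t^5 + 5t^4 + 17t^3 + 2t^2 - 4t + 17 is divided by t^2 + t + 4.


(5t^5 + 5t^4 + 17t^3 + 2t^2 - 4t + 17) / (t^2 + t + 4)
Step 1: 5t^3 * (t^2 + t + 4) = 5t^5 + 5t^4 + 20t^3; subtract.
Step 2: 0 * (t^2 + t + 4) = 0; subtract.
Step 3: -3t * (t^2 + t + 4) = -3t^3 - 3t^2 - 12t; subtract.
Step 4: 5 * (t^2 + t + 4) = 5t^2 + 5t + 20; subtract.
Quotient: 5t^3 - 3t + 5, Remainder: 3t - 3


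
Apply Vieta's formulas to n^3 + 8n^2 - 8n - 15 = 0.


Monic cubic n^3+bn^2+cn+d=0: sum=-b, pairwise sum=c, product=-d.
b=8, c=-8, d=-15
r1+r2+r3 = -8
r1r2+r1r3+r2r3 = -8
r1r2r3 = 15


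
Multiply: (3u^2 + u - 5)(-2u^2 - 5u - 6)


Distribute each term of the first polynomial:
  (3u^2)(-2u^2 - 5u - 6) = -6u^4 - 15u^3 - 18u^2
  (u)(-2u^2 - 5u - 6) = -2u^3 - 5u^2 - 6u
  (-5)(-2u^2 - 5u - 6) = 10u^2 + 25u + 30
Sum: -6u^4 - 17u^3 - 13u^2 + 19u + 30


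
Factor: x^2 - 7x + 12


Roots satisfy r1 + r2 = -b/a = 7 and r1*r2 = c/a = 12.
So r1 = 4, r2 = 3.
x^2 - 7x + 12 = (x - r1)(x - r2) = (x - 4)(x - 3)


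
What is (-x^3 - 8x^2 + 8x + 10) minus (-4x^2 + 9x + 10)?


Distribute the minus sign:
  (-x^3 - 8x^2 + 8x + 10)
- (-4x^2 + 9x + 10)
Negate second polynomial: 4x^2 - 9x - 10
Add: -x^3 - 4x^2 - x


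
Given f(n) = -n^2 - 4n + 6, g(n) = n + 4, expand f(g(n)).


Substitute g(n) into f:
f(g(n)) = -1*(n + 4)^2 + (-4)*(n + 4) + 6
(n + 4)^2 = n^2 + 8n + 16
Expand and combine: -n^2 - 12n - 26


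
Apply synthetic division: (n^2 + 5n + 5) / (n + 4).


Synthetic division with c = -4. Coefficients: 1, 5, 5
Bring down 1.
  1 * -4 = -4; -4 + 5 = 1
  1 * -4 = -4; -4 + 5 = 1
Quotient: n + 1, Remainder: 1


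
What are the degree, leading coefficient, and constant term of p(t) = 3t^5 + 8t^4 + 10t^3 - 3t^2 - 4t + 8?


Highest power of t is 5, with coefficient 3. Constant term is 8.
Degree = 5, leading coefficient = 3, constant term = 8


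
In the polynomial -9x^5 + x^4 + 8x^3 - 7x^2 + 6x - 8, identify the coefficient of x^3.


Read off the coefficient of x^3: 8


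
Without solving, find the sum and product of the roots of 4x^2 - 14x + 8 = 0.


For ax^2+bx+c=0: sum = -b/a, product = c/a.
a=4, b=-14, c=8
Sum = -(-14)/4 = 7/2
Product = (8)/4 = 2


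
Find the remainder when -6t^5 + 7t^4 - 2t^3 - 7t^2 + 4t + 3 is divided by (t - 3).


By the Remainder Theorem, the remainder equals p(3):
  -6*(3)^5 = -1458
  7*(3)^4 = 567
  -2*(3)^3 = -54
  -7*(3)^2 = -63
  4*(3)^1 = 12
  constant: 3
Sum: -1458 + 567 - 54 - 63 + 12 + 3 = -993


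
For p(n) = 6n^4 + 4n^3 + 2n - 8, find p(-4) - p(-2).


p(-4) = 1264
p(-2) = 52
p(-4) - p(-2) = 1264 - 52 = 1212


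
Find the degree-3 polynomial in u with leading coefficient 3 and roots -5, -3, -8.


p(u) = 3(u + 5)(u + 3)(u + 8)
Expand: 3u^3 + 48u^2 + 237u + 360


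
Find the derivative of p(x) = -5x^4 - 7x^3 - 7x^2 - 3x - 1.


Apply the power rule term by term:
  d/dx(-5x^4) = -20x^3
  d/dx(-7x^3) = -21x^2
  d/dx(-7x^2) = -14x
  d/dx(-3x) = -3
  d/dx(-1) = 0
p'(x) = -20x^3 - 21x^2 - 14x - 3


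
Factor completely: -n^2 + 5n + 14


Roots satisfy r1 + r2 = -b/a = 5 and r1*r2 = c/a = -14.
So r1 = -2, r2 = 7.
-n^2 + 5n + 14 = -(n - r1)(n - r2) = -(n + 2)(n - 7)


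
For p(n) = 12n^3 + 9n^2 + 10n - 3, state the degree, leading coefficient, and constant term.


Highest power of n is 3, with coefficient 12. Constant term is -3.
Degree = 3, leading coefficient = 12, constant term = -3


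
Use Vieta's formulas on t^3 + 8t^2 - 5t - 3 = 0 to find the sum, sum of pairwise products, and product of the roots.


Monic cubic t^3+bt^2+ct+d=0: sum=-b, pairwise sum=c, product=-d.
b=8, c=-5, d=-3
r1+r2+r3 = -8
r1r2+r1r3+r2r3 = -5
r1r2r3 = 3


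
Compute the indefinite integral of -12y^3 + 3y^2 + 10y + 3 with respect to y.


Reverse power rule on each term:
  ∫ -12y^3 dy = -3y^4
  ∫ 3y^2 dy = y^3
  ∫ 10y dy = 5y^2
  ∫ 3 dy = 3y
F(y) = -3y^4 + y^3 + 5y^2 + 3y + C


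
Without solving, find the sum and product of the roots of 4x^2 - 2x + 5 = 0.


For ax^2+bx+c=0: sum = -b/a, product = c/a.
a=4, b=-2, c=5
Sum = -(-2)/4 = 1/2
Product = (5)/4 = 5/4


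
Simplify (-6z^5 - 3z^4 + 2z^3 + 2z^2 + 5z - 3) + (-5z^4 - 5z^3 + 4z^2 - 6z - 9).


Align terms by degree and add:
  -6z^5 - 3z^4 + 2z^3 + 2z^2 + 5z - 3
  -5z^4 - 5z^3 + 4z^2 - 6z - 9
= -6z^5 - 8z^4 - 3z^3 + 6z^2 - z - 12


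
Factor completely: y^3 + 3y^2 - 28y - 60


Try integer roots (divisors of -60). y=-2: p(-2)=0.
Divide out (y + 2): quotient is y^2 + y - 30.
Factor the quadratic: (y + 6)(y - 5)
Result: (y + 2)(y + 6)(y - 5)


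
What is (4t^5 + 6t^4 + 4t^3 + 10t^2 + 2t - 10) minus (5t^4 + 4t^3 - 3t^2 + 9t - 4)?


Distribute the minus sign:
  (4t^5 + 6t^4 + 4t^3 + 10t^2 + 2t - 10)
- (5t^4 + 4t^3 - 3t^2 + 9t - 4)
Negate second polynomial: -5t^4 - 4t^3 + 3t^2 - 9t + 4
Add: 4t^5 + t^4 + 13t^2 - 7t - 6


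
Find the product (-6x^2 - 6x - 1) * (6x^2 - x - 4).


Distribute each term of the first polynomial:
  (-6x^2)(6x^2 - x - 4) = -36x^4 + 6x^3 + 24x^2
  (-6x)(6x^2 - x - 4) = -36x^3 + 6x^2 + 24x
  (-1)(6x^2 - x - 4) = -6x^2 + x + 4
Sum: -36x^4 - 30x^3 + 24x^2 + 25x + 4


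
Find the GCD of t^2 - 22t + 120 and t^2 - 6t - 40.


Factor each:
  t^2 - 22t + 120 = (t - 10)(t - 12)
  t^2 - 6t - 40 = (t - 10)(t + 4)
Common monic factor: t - 10


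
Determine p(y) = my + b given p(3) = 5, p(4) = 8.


p(y) = my + b. Using p(3)=5, p(4)=8:
m = (5 - 8)/(3 - 4) = -3/-1 = 3
b = 5 - m*(3) = 5 - 9 = -4
p(y) = 3y - 4


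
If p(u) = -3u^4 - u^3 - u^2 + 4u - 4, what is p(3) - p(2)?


p(3) = -271
p(2) = -56
p(3) - p(2) = -271 + 56 = -215


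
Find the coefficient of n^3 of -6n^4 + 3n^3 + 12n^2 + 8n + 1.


Read off the coefficient of n^3: 3


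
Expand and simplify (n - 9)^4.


Expand (n - 9)^4 by repeated multiplication:
  (n - 9)^2 = n^2 - 18n + 81
  (n - 9)^3 = n^3 - 27n^2 + 243n - 729
= n^4 - 36n^3 + 486n^2 - 2916n + 6561


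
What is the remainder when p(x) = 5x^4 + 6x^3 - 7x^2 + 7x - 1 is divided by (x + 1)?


By the Remainder Theorem, the remainder equals p(-1):
  5*(-1)^4 = 5
  6*(-1)^3 = -6
  -7*(-1)^2 = -7
  7*(-1)^1 = -7
  constant: -1
Sum: 5 - 6 - 7 - 7 - 1 = -16


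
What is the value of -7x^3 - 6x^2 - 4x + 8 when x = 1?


Using direct substitution:
  -7 * (1)^3 = -7
  -6 * (1)^2 = -6
  -4 * (1)^1 = -4
  constant: 8
Sum = -7 - 6 - 4 + 8 = -9


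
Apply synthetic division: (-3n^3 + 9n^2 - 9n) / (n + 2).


Synthetic division with c = -2. Coefficients: -3, 9, -9, 0
Bring down -3.
  -3 * -2 = 6; 6 + 9 = 15
  15 * -2 = -30; -30 - 9 = -39
  -39 * -2 = 78; 78 + 0 = 78
Quotient: -3n^2 + 15n - 39, Remainder: 78


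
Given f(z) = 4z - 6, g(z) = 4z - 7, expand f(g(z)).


Substitute g(z) into f:
f(g(z)) = 4*(4z - 7) + (-6)
Expand and combine: 16z - 34


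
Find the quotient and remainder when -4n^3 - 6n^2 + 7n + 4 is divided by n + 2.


(-4n^3 - 6n^2 + 7n + 4) / (n + 2)
Step 1: -4n^2 * (n + 2) = -4n^3 - 8n^2; subtract.
Step 2: 2n * (n + 2) = 2n^2 + 4n; subtract.
Step 3: 3 * (n + 2) = 3n + 6; subtract.
Quotient: -4n^2 + 2n + 3, Remainder: -2


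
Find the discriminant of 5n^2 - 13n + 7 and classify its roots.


D = b^2 - 4ac = (-13)^2 - 4(5)(7) = 169 - 140 = 29
Since D > 0: two distinct irrational roots


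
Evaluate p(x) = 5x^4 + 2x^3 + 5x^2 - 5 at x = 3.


Using direct substitution:
  5 * (3)^4 = 405
  2 * (3)^3 = 54
  5 * (3)^2 = 45
  0 * (3)^1 = 0
  constant: -5
Sum = 405 + 54 + 45 + 0 - 5 = 499


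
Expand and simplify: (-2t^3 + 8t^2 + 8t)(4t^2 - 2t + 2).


Distribute each term of the first polynomial:
  (-2t^3)(4t^2 - 2t + 2) = -8t^5 + 4t^4 - 4t^3
  (8t^2)(4t^2 - 2t + 2) = 32t^4 - 16t^3 + 16t^2
  (8t)(4t^2 - 2t + 2) = 32t^3 - 16t^2 + 16t
Sum: -8t^5 + 36t^4 + 12t^3 + 16t


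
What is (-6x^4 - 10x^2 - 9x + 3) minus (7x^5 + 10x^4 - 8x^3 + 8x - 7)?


Distribute the minus sign:
  (-6x^4 - 10x^2 - 9x + 3)
- (7x^5 + 10x^4 - 8x^3 + 8x - 7)
Negate second polynomial: -7x^5 - 10x^4 + 8x^3 - 8x + 7
Add: -7x^5 - 16x^4 + 8x^3 - 10x^2 - 17x + 10


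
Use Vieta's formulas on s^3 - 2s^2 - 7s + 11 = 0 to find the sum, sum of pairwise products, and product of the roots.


Monic cubic s^3+bs^2+cs+d=0: sum=-b, pairwise sum=c, product=-d.
b=-2, c=-7, d=11
r1+r2+r3 = 2
r1r2+r1r3+r2r3 = -7
r1r2r3 = -11


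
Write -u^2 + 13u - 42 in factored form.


Roots satisfy r1 + r2 = -b/a = 13 and r1*r2 = c/a = 42.
So r1 = 7, r2 = 6.
-u^2 + 13u - 42 = -(u - r1)(u - r2) = -(u - 7)(u - 6)


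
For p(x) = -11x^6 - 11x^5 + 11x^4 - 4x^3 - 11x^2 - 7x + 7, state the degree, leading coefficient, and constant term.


Highest power of x is 6, with coefficient -11. Constant term is 7.
Degree = 6, leading coefficient = -11, constant term = 7


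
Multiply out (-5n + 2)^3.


Expand (-5n + 2)^3 by repeated multiplication:
  (-5n + 2)^2 = 25n^2 - 20n + 4
= -125n^3 + 150n^2 - 60n + 8


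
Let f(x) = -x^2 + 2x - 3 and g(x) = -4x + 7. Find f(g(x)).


Substitute g(x) into f:
f(g(x)) = -1*(-4x + 7)^2 + 2*(-4x + 7) + (-3)
(-4x + 7)^2 = 16x^2 - 56x + 49
Expand and combine: -16x^2 + 48x - 38


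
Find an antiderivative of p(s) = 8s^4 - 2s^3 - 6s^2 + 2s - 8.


Reverse power rule on each term:
  ∫ 8s^4 ds = (8/5)s^5
  ∫ -2s^3 ds = -(1/2)s^4
  ∫ -6s^2 ds = -2s^3
  ∫ 2s ds = s^2
  ∫ -8 ds = -8s
F(s) = (8/5)s^5 - (1/2)s^4 - 2s^3 + s^2 - 8s + C


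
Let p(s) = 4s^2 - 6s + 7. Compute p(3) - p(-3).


p(3) = 25
p(-3) = 61
p(3) - p(-3) = 25 - 61 = -36


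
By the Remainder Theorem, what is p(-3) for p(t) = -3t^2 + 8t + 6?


By the Remainder Theorem, the remainder equals p(-3):
  -3*(-3)^2 = -27
  8*(-3)^1 = -24
  constant: 6
Sum: -27 - 24 + 6 = -45


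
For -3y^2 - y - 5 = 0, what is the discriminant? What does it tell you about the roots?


D = b^2 - 4ac = (-1)^2 - 4(-3)(-5) = 1 - 60 = -59
Since D < 0: two complex conjugate roots (no real roots)


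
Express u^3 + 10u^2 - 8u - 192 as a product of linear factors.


Try integer roots (divisors of -192). u=4: p(4)=0.
Divide out (u - 4): quotient is u^2 + 14u + 48.
Factor the quadratic: (u + 6)(u + 8)
Result: (u - 4)(u + 6)(u + 8)


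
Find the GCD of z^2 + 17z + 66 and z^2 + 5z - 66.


Factor each:
  z^2 + 17z + 66 = (z + 11)(z + 6)
  z^2 + 5z - 66 = (z + 11)(z - 6)
Common monic factor: z + 11


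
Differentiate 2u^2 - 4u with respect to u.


Apply the power rule term by term:
  d/du(2u^2) = 4u
  d/du(-4u) = -4
p'(u) = 4u - 4


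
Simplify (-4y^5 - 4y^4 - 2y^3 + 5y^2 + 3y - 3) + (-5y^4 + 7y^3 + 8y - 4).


Align terms by degree and add:
  -4y^5 - 4y^4 - 2y^3 + 5y^2 + 3y - 3
  -5y^4 + 7y^3 + 8y - 4
= -4y^5 - 9y^4 + 5y^3 + 5y^2 + 11y - 7


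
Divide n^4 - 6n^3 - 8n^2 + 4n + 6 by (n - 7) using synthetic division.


Synthetic division with c = 7. Coefficients: 1, -6, -8, 4, 6
Bring down 1.
  1 * 7 = 7; 7 - 6 = 1
  1 * 7 = 7; 7 - 8 = -1
  -1 * 7 = -7; -7 + 4 = -3
  -3 * 7 = -21; -21 + 6 = -15
Quotient: n^3 + n^2 - n - 3, Remainder: -15


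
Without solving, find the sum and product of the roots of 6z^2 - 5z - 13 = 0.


For az^2+bz+c=0: sum = -b/a, product = c/a.
a=6, b=-5, c=-13
Sum = -(-5)/6 = 5/6
Product = (-13)/6 = -13/6


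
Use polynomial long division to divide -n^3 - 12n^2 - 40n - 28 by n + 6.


(-n^3 - 12n^2 - 40n - 28) / (n + 6)
Step 1: -n^2 * (n + 6) = -n^3 - 6n^2; subtract.
Step 2: -6n * (n + 6) = -6n^2 - 36n; subtract.
Step 3: -4 * (n + 6) = -4n - 24; subtract.
Quotient: -n^2 - 6n - 4, Remainder: -4


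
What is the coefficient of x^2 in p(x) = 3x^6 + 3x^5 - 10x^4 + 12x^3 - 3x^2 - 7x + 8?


Read off the coefficient of x^2: -3


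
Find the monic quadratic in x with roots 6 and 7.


p(x) = (x - 6)(x - 7)
Expand: x^2 - 13x + 42


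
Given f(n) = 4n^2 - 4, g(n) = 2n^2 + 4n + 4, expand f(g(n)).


Substitute g(n) into f:
f(g(n)) = 4*(2n^2 + 4n + 4)^2 + (-4)
(2n^2 + 4n + 4)^2 = 4n^4 + 16n^3 + 32n^2 + 32n + 16
Expand and combine: 16n^4 + 64n^3 + 128n^2 + 128n + 60


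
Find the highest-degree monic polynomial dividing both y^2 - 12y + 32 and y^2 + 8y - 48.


Factor each:
  y^2 - 12y + 32 = (y - 4)(y - 8)
  y^2 + 8y - 48 = (y - 4)(y + 12)
Common monic factor: y - 4


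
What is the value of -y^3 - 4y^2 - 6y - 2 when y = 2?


Using direct substitution:
  -1 * (2)^3 = -8
  -4 * (2)^2 = -16
  -6 * (2)^1 = -12
  constant: -2
Sum = -8 - 16 - 12 - 2 = -38


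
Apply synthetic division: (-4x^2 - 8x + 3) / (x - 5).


Synthetic division with c = 5. Coefficients: -4, -8, 3
Bring down -4.
  -4 * 5 = -20; -20 - 8 = -28
  -28 * 5 = -140; -140 + 3 = -137
Quotient: -4x - 28, Remainder: -137


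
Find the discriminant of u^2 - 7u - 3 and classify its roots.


D = b^2 - 4ac = (-7)^2 - 4(1)(-3) = 49 + 12 = 61
Since D > 0: two distinct irrational roots


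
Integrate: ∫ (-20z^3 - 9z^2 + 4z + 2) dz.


Reverse power rule on each term:
  ∫ -20z^3 dz = -5z^4
  ∫ -9z^2 dz = -3z^3
  ∫ 4z dz = 2z^2
  ∫ 2 dz = 2z
F(z) = -5z^4 - 3z^3 + 2z^2 + 2z + C


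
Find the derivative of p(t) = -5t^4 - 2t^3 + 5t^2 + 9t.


Apply the power rule term by term:
  d/dt(-5t^4) = -20t^3
  d/dt(-2t^3) = -6t^2
  d/dt(5t^2) = 10t
  d/dt(9t) = 9
p'(t) = -20t^3 - 6t^2 + 10t + 9


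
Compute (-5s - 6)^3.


Expand (-5s - 6)^3 by repeated multiplication:
  (-5s - 6)^2 = 25s^2 + 60s + 36
= -125s^3 - 450s^2 - 540s - 216


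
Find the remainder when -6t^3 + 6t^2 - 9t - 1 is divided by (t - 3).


By the Remainder Theorem, the remainder equals p(3):
  -6*(3)^3 = -162
  6*(3)^2 = 54
  -9*(3)^1 = -27
  constant: -1
Sum: -162 + 54 - 27 - 1 = -136


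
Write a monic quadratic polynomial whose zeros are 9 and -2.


p(t) = (t - 9)(t + 2)
Expand: t^2 - 7t - 18


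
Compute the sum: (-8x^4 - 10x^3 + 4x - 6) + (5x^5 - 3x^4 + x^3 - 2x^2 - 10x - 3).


Align terms by degree and add:
  -8x^4 - 10x^3 + 4x - 6
+ 5x^5 - 3x^4 + x^3 - 2x^2 - 10x - 3
= 5x^5 - 11x^4 - 9x^3 - 2x^2 - 6x - 9


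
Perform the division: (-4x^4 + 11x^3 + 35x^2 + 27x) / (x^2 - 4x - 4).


(-4x^4 + 11x^3 + 35x^2 + 27x) / (x^2 - 4x - 4)
Step 1: -4x^2 * (x^2 - 4x - 4) = -4x^4 + 16x^3 + 16x^2; subtract.
Step 2: -5x * (x^2 - 4x - 4) = -5x^3 + 20x^2 + 20x; subtract.
Step 3: -1 * (x^2 - 4x - 4) = -x^2 + 4x + 4; subtract.
Quotient: -4x^2 - 5x - 1, Remainder: 3x - 4


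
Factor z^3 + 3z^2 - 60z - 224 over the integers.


Try integer roots (divisors of -224). z=-7: p(-7)=0.
Divide out (z + 7): quotient is z^2 - 4z - 32.
Factor the quadratic: (z - 8)(z + 4)
Result: (z + 7)(z - 8)(z + 4)


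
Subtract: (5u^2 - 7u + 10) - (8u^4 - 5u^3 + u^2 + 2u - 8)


Distribute the minus sign:
  (5u^2 - 7u + 10)
- (8u^4 - 5u^3 + u^2 + 2u - 8)
Negate second polynomial: -8u^4 + 5u^3 - u^2 - 2u + 8
Add: -8u^4 + 5u^3 + 4u^2 - 9u + 18
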